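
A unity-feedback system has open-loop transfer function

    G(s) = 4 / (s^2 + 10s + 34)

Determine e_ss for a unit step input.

G(s) has no poles at the origin.
This is a Type 0 system. Kp = lim_{s→0} G(s) = 4/34 = 2/17.
e_ss = 1/(1 + Kp) = 1/(1 + 2/17) = 17/19 ≈ 0.8947.

e_ss = 0.8947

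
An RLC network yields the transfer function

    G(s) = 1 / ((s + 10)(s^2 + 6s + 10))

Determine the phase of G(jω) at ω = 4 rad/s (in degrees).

At s = j4: numerator = 1, denominator = -156 + j216.
∠G = ∠num − ∠den = 0° − (125.84°) = -125.8°.

∠G(j4) ≈ -125.8°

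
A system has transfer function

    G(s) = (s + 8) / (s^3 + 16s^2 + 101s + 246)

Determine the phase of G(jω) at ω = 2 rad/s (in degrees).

At s = j2: numerator = 8 + j2, denominator = 182 + j194.
∠G = ∠num − ∠den = 14.036° − (46.828°) = -32.79°.

∠G(j2) ≈ -32.79°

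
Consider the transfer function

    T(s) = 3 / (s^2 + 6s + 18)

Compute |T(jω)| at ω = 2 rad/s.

|T(j2)| ≈ 0.1627

Substitute s = j2: numerator = 3, denominator = 14 + j12.
|T(j2)| = |3| / |14 + j12| = 3 / 18.439 ≈ 0.1627.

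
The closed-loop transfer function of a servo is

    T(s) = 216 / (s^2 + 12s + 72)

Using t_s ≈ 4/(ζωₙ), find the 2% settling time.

Comparing s^2 + 12s + 72 to s^2 + 2ζωₙs + ωₙ²: ωₙ = √72 ≈ 8.485 rad/s and ζ = 12/(2·√72) ≈ 0.7071.
ζωₙ = 12/2 = 6, so t_s ≈ 4/(ζωₙ) = 4/6 ≈ 0.6667 s.

t_s ≈ 0.6667 s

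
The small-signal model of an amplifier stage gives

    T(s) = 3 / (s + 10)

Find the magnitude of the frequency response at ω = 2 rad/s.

|T(j2)| ≈ 0.2942

Substitute s = j2: numerator = 3, denominator = 10 + j2.
|T(j2)| = |3| / |10 + j2| = 3 / 10.198 ≈ 0.2942.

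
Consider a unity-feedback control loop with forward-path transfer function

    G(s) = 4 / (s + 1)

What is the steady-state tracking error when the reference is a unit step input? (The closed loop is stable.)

e_ss = 0.2000

G(s) has no poles at the origin.
This is a Type 0 system. Kp = lim_{s→0} G(s) = 4/1.
e_ss = 1/(1 + Kp) = 1/(1 + 4) = 1/5 ≈ 0.2000.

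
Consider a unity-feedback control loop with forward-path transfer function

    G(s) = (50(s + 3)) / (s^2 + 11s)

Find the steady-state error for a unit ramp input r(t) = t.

G(s) has one pole at the origin.
This is a Type 1 system. Kv = lim_{s→0} s·G(s) = 150/11.
e_ss = 1/Kv = 1/(150/11) = 11/150 ≈ 0.07333.

e_ss = 0.07333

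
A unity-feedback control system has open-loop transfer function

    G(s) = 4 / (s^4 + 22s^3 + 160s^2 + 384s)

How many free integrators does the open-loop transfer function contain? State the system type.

Type 1

Factor s from the denominator: s^4 + 22s^3 + 160s^2 + 384s = s·(s^3 + 22s^2 + 160s + 384).
There is 1 pole at the origin, so the system is Type 1.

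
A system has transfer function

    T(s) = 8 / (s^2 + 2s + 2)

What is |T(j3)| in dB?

Substitute s = j3: numerator = 8, denominator = -7 + j6.
|T(j3)| = |8| / |-7 + j6| = 8 / 9.2195 ≈ 0.8677.
In decibels: 20·log₁₀(0.8677) ≈ -1.23 dB.

|T(j3)|_dB ≈ -1.23 dB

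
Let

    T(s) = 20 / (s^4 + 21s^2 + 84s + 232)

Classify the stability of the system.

unstable

The denominator s^4 + 21s^2 + 84s + 232 factors as (s^2 + 4s + 8)(s^2 - 4s + 29), giving poles at s = -2 + 2j, -2 - 2j, 2 + 5j, 2 - 5j.
Since the pole(s) at s = 2 + 5j, 2 - 5j lie in the right half-plane, the system is unstable.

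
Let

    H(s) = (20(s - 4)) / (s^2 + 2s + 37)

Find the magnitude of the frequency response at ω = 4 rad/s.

Substitute s = j4: numerator = -80 + j80, denominator = 21 + j8.
|H(j4)| = |-80 + j80| / |21 + j8| = 113.14 / 22.472 ≈ 5.035.

|H(j4)| ≈ 5.035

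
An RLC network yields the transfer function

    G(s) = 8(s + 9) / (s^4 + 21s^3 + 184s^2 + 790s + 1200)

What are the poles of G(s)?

The poles are the roots of the denominator s^4 + 21s^3 + 184s^2 + 790s + 1200 = 0.
Trying s = -3: the polynomial evaluates to 0, so (s + 3) is a factor.
Dividing out leaves s^3 + 18s^2 + 130s + 400 = 0.
This factors further as (s^2 + 10s + 50)(s + 8) = 0.

s = -5 ± 5j, -3, -8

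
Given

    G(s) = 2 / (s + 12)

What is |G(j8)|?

Substitute s = j8: numerator = 2, denominator = 12 + j8.
|G(j8)| = |2| / |12 + j8| = 2 / 14.422 ≈ 0.1387.

|G(j8)| ≈ 0.1387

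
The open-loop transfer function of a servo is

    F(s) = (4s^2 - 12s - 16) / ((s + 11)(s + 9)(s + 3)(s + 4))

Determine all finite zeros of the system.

s = -1, 4

Set the numerator to zero: 4s^2 - 12s - 16 = 0, i.e. 4·(s^2 - 3s - 4) = 0.
Factoring: (s + 1)(s - 4) = 0.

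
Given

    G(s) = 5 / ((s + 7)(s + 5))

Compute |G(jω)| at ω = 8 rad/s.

|G(j8)| ≈ 0.04986

Substitute s = j8: numerator = 5, denominator = -29 + j96.
|G(j8)| = |5| / |-29 + j96| = 5 / 100.28 ≈ 0.04986.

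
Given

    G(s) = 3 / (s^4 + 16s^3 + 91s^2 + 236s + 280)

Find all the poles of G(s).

The poles are the roots of the denominator s^4 + 16s^3 + 91s^2 + 236s + 280 = 0.
Trying s = -5: the polynomial evaluates to 0, so (s + 5) is a factor.
Dividing out leaves s^3 + 11s^2 + 36s + 56 = 0.
This factors further as (s^2 + 4s + 8)(s + 7) = 0.

s = -2 + 2j, -2 - 2j, -5, -7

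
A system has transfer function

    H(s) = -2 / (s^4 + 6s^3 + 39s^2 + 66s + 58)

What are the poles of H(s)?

s = -2 ± 5j, -1 ± j

The poles are the roots of the denominator s^4 + 6s^3 + 39s^2 + 66s + 58 = 0.
No real roots exist; factor into two real quadratics: (s^2 + 4s + 29)(s^2 + 2s + 2) = 0.
Each quadratic gives a conjugate pair via the quadratic formula.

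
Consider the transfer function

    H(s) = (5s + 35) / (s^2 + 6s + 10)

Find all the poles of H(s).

s = -3 + j, -3 - j

The poles are the roots of the denominator s^2 + 6s + 10 = 0.
Using the quadratic formula: s = (-6 ± √(-4))/2 = -3 ± 1j.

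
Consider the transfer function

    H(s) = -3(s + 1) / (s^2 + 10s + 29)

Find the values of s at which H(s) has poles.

s = -5 ± 2j

The poles are the roots of the denominator s^2 + 10s + 29 = 0.
Using the quadratic formula: s = (-10 ± √(-16))/2 = -5 ± 2j.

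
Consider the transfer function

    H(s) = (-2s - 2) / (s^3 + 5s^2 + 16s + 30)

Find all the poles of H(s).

The poles are the roots of the denominator s^3 + 5s^2 + 16s + 30 = 0.
Trying s = -3: the polynomial evaluates to 0, so (s + 3) is a factor.
Dividing out leaves s^2 + 2s + 10 = 0.
The quadratic formula then gives s = -1 ± 3j.

s = -1 + 3j, -1 - 3j, -3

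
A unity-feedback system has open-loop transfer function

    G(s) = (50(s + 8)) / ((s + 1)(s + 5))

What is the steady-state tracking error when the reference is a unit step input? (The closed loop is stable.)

G(s) has no poles at the origin.
This is a Type 0 system. Kp = lim_{s→0} G(s) = 400/5 = 80.
e_ss = 1/(1 + Kp) = 1/(1 + 80) = 1/81 ≈ 0.01235.

e_ss = 0.01235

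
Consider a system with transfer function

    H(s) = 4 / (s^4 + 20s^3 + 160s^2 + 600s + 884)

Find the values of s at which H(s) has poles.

The poles are the roots of the denominator s^4 + 20s^3 + 160s^2 + 600s + 884 = 0.
No real roots exist; factor into two real quadratics: (s^2 + 10s + 34)(s^2 + 10s + 26) = 0.
Each quadratic gives a conjugate pair via the quadratic formula.

s = -5 + 3j, -5 - 3j, -5 + j, -5 - j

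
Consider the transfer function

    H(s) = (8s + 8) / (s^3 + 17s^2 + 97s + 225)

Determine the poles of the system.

The poles are the roots of the denominator s^3 + 17s^2 + 97s + 225 = 0.
Trying s = -9: the polynomial evaluates to 0, so (s + 9) is a factor.
Dividing out leaves s^2 + 8s + 25 = 0.
The quadratic formula then gives s = -4 ± 3j.

s = -4 + 3j, -4 - 3j, -9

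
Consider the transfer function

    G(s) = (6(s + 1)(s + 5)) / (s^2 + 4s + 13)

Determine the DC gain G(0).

At s = 0 each factor (s + a) contributes a and each (s^2 + bs + c) contributes c.
G(0) = 6·(1) · (5) / ((13)) = 30/13 = 30/13.

G(0) = 30/13 ≈ 2.308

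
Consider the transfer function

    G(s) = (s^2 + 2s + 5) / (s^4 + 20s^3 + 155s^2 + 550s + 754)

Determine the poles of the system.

The poles are the roots of the denominator s^4 + 20s^3 + 155s^2 + 550s + 754 = 0.
No real roots exist; factor into two real quadratics: (s^2 + 10s + 26)(s^2 + 10s + 29) = 0.
Each quadratic gives a conjugate pair via the quadratic formula.

s = -5 ± j, -5 ± 2j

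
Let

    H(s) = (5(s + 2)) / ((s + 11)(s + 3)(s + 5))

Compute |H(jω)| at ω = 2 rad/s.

Substitute s = j2: numerator = 10 + j10, denominator = 89 + j198.
|H(j2)| = |10 + j10| / |89 + j198| = 14.142 / 217.08 ≈ 0.06515.

|H(j2)| ≈ 0.06515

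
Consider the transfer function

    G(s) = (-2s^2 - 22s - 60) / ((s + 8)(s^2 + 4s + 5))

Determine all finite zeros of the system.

s = -5, -6

Set the numerator to zero: -2s^2 - 22s - 60 = 0, i.e. -2·(s^2 + 11s + 30) = 0.
Factoring: (s + 5)(s + 6) = 0.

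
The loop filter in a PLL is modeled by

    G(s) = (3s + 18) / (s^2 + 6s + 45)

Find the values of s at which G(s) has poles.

s = -3 + 6j, -3 - 6j

The poles are the roots of the denominator s^2 + 6s + 45 = 0.
Using the quadratic formula: s = (-6 ± √(-144))/2 = -3 ± 6j.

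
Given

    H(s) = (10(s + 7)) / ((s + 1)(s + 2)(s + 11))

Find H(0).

At s = 0 each factor (s + a) contributes a and each (s^2 + bs + c) contributes c.
H(0) = 10·(7) / ((1) · (2) · (11)) = 70/22 = 35/11.

H(0) = 35/11 ≈ 3.182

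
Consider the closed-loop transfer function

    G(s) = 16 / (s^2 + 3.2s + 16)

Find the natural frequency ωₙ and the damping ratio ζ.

ωₙ = 4 rad/s, ζ = 0.4

Compare the denominator to the standard form s^2 + 2ζωₙs + ωₙ².
ωₙ² = 16, so ωₙ = 4 rad/s.
2ζωₙ = 3.2, so ζ = 3.2/(2·4) = 0.4.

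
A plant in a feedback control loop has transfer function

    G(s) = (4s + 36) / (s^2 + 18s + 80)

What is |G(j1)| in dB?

Substitute s = j1: numerator = 36 + j4, denominator = 79 + j18.
|G(j1)| = |36 + j4| / |79 + j18| = 36.222 / 81.025 ≈ 0.4470.
In decibels: 20·log₁₀(0.4470) ≈ -6.99 dB.

|G(j1)|_dB ≈ -6.99 dB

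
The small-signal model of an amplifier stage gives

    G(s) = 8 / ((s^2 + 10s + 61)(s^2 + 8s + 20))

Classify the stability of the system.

stable

The poles can be read from the denominator factors: s = -5 + 6j, -5 - 6j, -4 + 2j, -4 - 2j.
Since all poles lie strictly in the left half-plane, the system is stable.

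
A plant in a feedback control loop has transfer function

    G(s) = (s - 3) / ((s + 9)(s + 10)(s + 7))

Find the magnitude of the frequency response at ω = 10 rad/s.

Substitute s = j10: numerator = -3 + j10, denominator = -1970 + j1230.
|G(j10)| = |-3 + j10| / |-1970 + j1230| = 10.440 / 2322.5 ≈ 0.004495.

|G(j10)| ≈ 0.004495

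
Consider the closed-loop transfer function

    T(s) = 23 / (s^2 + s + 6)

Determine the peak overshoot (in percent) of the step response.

%OS ≈ 51.9%

Comparing s^2 + s + 6 to s^2 + 2ζωₙs + ωₙ²: ωₙ = √6 ≈ 2.449 rad/s and ζ = 1/(2·√6) ≈ 0.2041.
%OS = 100·exp(−πζ/√(1−ζ²)) = 100·exp(−π·0.2041/√(1−0.2041²)) ≈ 51.9%.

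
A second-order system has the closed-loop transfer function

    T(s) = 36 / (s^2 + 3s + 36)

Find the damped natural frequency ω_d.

ω_d ≈ 5.809 rad/s

Comparing s^2 + 3s + 36 to s^2 + 2ζωₙs + ωₙ²: ωₙ = 6 rad/s and ζ = 3/(2·6) = 0.25.
ζωₙ = 3/2 = 1.5, so ω_d = ωₙ√(1−ζ²) = √(ωₙ² − (ζωₙ)²) = √(36 − 1.5²) = √33.75 ≈ 5.809 rad/s.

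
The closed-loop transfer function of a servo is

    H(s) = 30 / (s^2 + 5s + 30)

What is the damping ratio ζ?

Compare the denominator to the standard form s^2 + 2ζωₙs + ωₙ².
ωₙ² = 30, so ωₙ = √30 ≈ 5.477 rad/s.
2ζωₙ = 5, so ζ = 5/(2·√30) ≈ 0.4564.
With ζ = 0.4564 the response is underdamped.

ζ ≈ 0.4564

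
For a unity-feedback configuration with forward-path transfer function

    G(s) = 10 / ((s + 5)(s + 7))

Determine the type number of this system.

The denominator has no factor of s at the origin — no free integrator — so this is a Type 0 system.

Type 0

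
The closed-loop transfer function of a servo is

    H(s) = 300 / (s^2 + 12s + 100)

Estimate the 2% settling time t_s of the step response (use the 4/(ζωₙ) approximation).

t_s ≈ 0.6667 s

Comparing s^2 + 12s + 100 to s^2 + 2ζωₙs + ωₙ²: ωₙ = 10 rad/s and ζ = 12/(2·10) = 0.6.
ζωₙ = 12/2 = 6, so t_s ≈ 4/(ζωₙ) = 4/6 ≈ 0.6667 s.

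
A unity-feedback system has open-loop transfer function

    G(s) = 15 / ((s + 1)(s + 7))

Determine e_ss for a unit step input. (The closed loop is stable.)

G(s) has no poles at the origin.
This is a Type 0 system. Kp = lim_{s→0} G(s) = 15/7.
e_ss = 1/(1 + Kp) = 1/(1 + 15/7) = 7/22 ≈ 0.3182.

e_ss = 0.3182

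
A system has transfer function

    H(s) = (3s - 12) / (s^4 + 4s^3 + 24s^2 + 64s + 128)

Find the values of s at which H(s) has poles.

s = 4j, -4j, -2 + 2j, -2 - 2j

The poles are the roots of the denominator s^4 + 4s^3 + 24s^2 + 64s + 128 = 0.
No real roots exist; factor into two real quadratics: (s^2 + 16)(s^2 + 4s + 8) = 0.
Each quadratic gives a conjugate pair via the quadratic formula.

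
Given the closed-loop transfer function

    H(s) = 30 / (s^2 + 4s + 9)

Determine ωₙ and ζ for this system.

ωₙ = 3 rad/s, ζ ≈ 0.6667

Compare the denominator to the standard form s^2 + 2ζωₙs + ωₙ².
ωₙ² = 9, so ωₙ = 3 rad/s.
2ζωₙ = 4, so ζ = 4/(2·3) ≈ 0.6667.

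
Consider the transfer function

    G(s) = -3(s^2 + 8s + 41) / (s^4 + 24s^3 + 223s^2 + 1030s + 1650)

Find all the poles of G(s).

The poles are the roots of the denominator s^4 + 24s^3 + 223s^2 + 1030s + 1650 = 0.
Trying s = -11: the polynomial evaluates to 0, so (s + 11) is a factor.
Dividing out leaves s^3 + 13s^2 + 80s + 150 = 0.
This factors further as (s^2 + 10s + 50)(s + 3) = 0.

s = -5 ± 5j, -11, -3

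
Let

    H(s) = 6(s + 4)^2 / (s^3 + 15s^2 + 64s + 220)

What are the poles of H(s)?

s = -2 + 4j, -2 - 4j, -11

The poles are the roots of the denominator s^3 + 15s^2 + 64s + 220 = 0.
Trying s = -11: the polynomial evaluates to 0, so (s + 11) is a factor.
Dividing out leaves s^2 + 4s + 20 = 0.
The quadratic formula then gives s = -2 ± 4j.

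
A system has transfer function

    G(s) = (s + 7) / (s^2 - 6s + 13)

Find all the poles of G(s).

The poles are the roots of the denominator s^2 - 6s + 13 = 0.
Using the quadratic formula: s = (6 ± √(-16))/2 = 3 ± 2j.

s = 3 ± 2j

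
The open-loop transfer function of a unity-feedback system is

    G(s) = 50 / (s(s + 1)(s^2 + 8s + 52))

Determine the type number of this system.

The denominator has 1 factor of s at the origin (free integrator), so this is a Type 1 system.

Type 1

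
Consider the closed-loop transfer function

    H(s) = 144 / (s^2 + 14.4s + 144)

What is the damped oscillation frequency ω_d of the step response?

Comparing s^2 + 14.4s + 144 to s^2 + 2ζωₙs + ωₙ²: ωₙ = 12 rad/s and ζ = 14.4/(2·12) = 0.6.
ζωₙ = 14.4/2 = 7.2, so ω_d = ωₙ√(1−ζ²) = √(ωₙ² − (ζωₙ)²) = √(144 − 7.2²) = √92.16 = 9.600 rad/s.

ω_d = 9.600 rad/s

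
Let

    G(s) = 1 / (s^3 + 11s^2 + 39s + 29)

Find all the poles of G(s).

s = -5 + 2j, -5 - 2j, -1

The poles are the roots of the denominator s^3 + 11s^2 + 39s + 29 = 0.
Trying s = -1: the polynomial evaluates to 0, so (s + 1) is a factor.
Dividing out leaves s^2 + 10s + 29 = 0.
The quadratic formula then gives s = -5 ± 2j.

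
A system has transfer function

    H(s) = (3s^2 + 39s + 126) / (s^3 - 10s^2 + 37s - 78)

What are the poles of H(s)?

The poles are the roots of the denominator s^3 - 10s^2 + 37s - 78 = 0.
Trying s = 6: the polynomial evaluates to 0, so (s - 6) is a factor.
Dividing out leaves s^2 - 4s + 13 = 0.
The quadratic formula then gives s = 2 ± 3j.

s = 2 + 3j, 2 - 3j, 6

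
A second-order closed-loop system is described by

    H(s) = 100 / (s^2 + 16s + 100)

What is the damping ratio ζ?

ζ = 0.8

Compare the denominator to the standard form s^2 + 2ζωₙs + ωₙ².
ωₙ² = 100, so ωₙ = 10 rad/s.
2ζωₙ = 16, so ζ = 16/(2·10) = 0.8.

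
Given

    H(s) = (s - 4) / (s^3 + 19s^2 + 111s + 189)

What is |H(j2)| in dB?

|H(j2)|_dB ≈ -34.7 dB

Substitute s = j2: numerator = -4 + j2, denominator = 113 + j214.
|H(j2)| = |-4 + j2| / |113 + j214| = 4.4721 / 242.00 ≈ 0.01848.
In decibels: 20·log₁₀(0.01848) ≈ -34.7 dB.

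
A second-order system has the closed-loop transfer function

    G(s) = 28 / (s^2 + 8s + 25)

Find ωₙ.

Compare the denominator to the standard form s^2 + 2ζωₙs + ωₙ².
ωₙ² = 25, so ωₙ = 5 rad/s.

ωₙ = 5 rad/s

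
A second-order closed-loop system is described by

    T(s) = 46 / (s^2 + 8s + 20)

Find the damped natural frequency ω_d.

ω_d = 2 rad/s

Comparing s^2 + 8s + 20 to s^2 + 2ζωₙs + ωₙ²: ωₙ = √20 ≈ 4.472 rad/s and ζ = 8/(2·√20) ≈ 0.8944.
ζωₙ = 8/2 = 4, so ω_d = ωₙ√(1−ζ²) = √(ωₙ² − (ζωₙ)²) = √(20 − 4²) = √4 = 2 rad/s.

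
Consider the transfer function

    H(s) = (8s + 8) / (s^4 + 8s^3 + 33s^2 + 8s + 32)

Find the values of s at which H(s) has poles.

s = j, -j, -4 + 4j, -4 - 4j

The poles are the roots of the denominator s^4 + 8s^3 + 33s^2 + 8s + 32 = 0.
No real roots exist; factor into two real quadratics: (s^2 + 1)(s^2 + 8s + 32) = 0.
Each quadratic gives a conjugate pair via the quadratic formula.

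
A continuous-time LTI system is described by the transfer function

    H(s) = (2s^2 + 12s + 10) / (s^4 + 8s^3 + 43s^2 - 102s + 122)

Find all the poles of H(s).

The poles are the roots of the denominator s^4 + 8s^3 + 43s^2 - 102s + 122 = 0.
No real roots exist; factor into two real quadratics: (s^2 - 2s + 2)(s^2 + 10s + 61) = 0.
Each quadratic gives a conjugate pair via the quadratic formula.

s = 1 ± j, -5 ± 6j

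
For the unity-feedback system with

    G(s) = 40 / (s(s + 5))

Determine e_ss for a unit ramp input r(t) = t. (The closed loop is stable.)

G(s) has one pole at the origin.
This is a Type 1 system. Kv = lim_{s→0} s·G(s) = 40/5 = 8.
e_ss = 1/Kv = 1/(8) = 1/8 ≈ 0.1250.

e_ss = 0.1250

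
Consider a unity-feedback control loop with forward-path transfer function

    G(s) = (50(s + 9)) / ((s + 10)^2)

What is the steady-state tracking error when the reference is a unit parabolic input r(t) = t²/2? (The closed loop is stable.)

G(s) has no poles at the origin.
This is a Type 0 system; Ka = lim_{s→0} s^2·G(s) = 0, so the steady-state error for a parabola input is infinite.

e_ss = ∞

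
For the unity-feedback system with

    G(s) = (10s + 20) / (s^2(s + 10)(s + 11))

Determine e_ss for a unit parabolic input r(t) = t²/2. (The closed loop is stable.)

G(s) has 2 poles at the origin.
This is a Type 2 system. Ka = lim_{s→0} s^2·G(s) = 20/110 = 2/11.
e_ss = 1/Ka = 1/(2/11) = 11/2 ≈ 5.500.

e_ss = 5.500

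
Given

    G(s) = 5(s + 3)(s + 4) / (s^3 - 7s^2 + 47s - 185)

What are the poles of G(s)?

The poles are the roots of the denominator s^3 - 7s^2 + 47s - 185 = 0.
Trying s = 5: the polynomial evaluates to 0, so (s - 5) is a factor.
Dividing out leaves s^2 - 2s + 37 = 0.
The quadratic formula then gives s = 1 ± 6j.

s = 1 ± 6j, 5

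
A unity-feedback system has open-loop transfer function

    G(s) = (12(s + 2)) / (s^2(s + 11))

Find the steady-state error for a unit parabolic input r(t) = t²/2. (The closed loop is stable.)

e_ss = 0.4583

G(s) has 2 poles at the origin.
This is a Type 2 system. Ka = lim_{s→0} s^2·G(s) = 24/11.
e_ss = 1/Ka = 1/(24/11) = 11/24 ≈ 0.4583.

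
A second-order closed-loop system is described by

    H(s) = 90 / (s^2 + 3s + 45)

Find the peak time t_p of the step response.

t_p ≈ 0.4805 s

Comparing s^2 + 3s + 45 to s^2 + 2ζωₙs + ωₙ²: ωₙ = √45 ≈ 6.708 rad/s and ζ = 3/(2·√45) ≈ 0.2236.
ζωₙ = 3/2 = 1.5, so ω_d = ωₙ√(1−ζ²) = √(ωₙ² − (ζωₙ)²) = √(45 − 1.5²) = √42.75 ≈ 6.538 rad/s.
t_p = π/ω_d = π/6.538 ≈ 0.4805 s.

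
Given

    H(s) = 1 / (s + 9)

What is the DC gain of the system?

Set s = 0: H(0) = (1) / (9) = 1/9.

H(0) = 1/9 ≈ 0.1111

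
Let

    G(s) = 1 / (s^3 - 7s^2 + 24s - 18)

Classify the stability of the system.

unstable

The denominator s^3 - 7s^2 + 24s - 18 factors as (s^2 - 6s + 18)(s - 1), giving poles at s = 3 ± 3j, 1.
Since the pole(s) at s = 3 ± 3j, 1 lie in the right half-plane, the system is unstable.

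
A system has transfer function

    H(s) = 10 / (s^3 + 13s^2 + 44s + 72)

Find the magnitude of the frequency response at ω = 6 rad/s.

Substitute s = j6: numerator = 10, denominator = -396 + j48.
|H(j6)| = |10| / |-396 + j48| = 10 / 398.90 ≈ 0.02507.

|H(j6)| ≈ 0.02507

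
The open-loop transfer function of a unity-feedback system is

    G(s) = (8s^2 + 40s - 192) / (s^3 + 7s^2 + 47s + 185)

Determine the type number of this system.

Type 0

The denominator has no factor of s at the origin — no free integrator — so this is a Type 0 system.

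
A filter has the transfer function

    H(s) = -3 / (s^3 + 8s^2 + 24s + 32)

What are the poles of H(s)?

s = -2 + 2j, -2 - 2j, -4

The poles are the roots of the denominator s^3 + 8s^2 + 24s + 32 = 0.
Trying s = -4: the polynomial evaluates to 0, so (s + 4) is a factor.
Dividing out leaves s^2 + 4s + 8 = 0.
The quadratic formula then gives s = -2 ± 2j.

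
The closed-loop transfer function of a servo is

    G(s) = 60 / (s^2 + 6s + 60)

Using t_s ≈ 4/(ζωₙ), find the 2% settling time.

Comparing s^2 + 6s + 60 to s^2 + 2ζωₙs + ωₙ²: ωₙ = √60 ≈ 7.746 rad/s and ζ = 6/(2·√60) ≈ 0.3873.
ζωₙ = 6/2 = 3, so t_s ≈ 4/(ζωₙ) = 4/3 ≈ 1.333 s.

t_s ≈ 1.333 s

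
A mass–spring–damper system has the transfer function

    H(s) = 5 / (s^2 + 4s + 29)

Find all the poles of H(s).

s = -2 ± 5j

The poles are the roots of the denominator s^2 + 4s + 29 = 0.
Using the quadratic formula: s = (-4 ± √(-100))/2 = -2 ± 5j.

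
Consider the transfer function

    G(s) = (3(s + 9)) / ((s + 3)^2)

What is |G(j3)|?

Substitute s = j3: numerator = 27 + j9, denominator = j18.
|G(j3)| = |27 + j9| / |j18| = 28.460 / 18 ≈ 1.581.

|G(j3)| ≈ 1.581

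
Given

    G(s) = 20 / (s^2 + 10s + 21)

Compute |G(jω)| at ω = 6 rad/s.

|G(j6)| ≈ 0.3234

Substitute s = j6: numerator = 20, denominator = -15 + j60.
|G(j6)| = |20| / |-15 + j60| = 20 / 61.847 ≈ 0.3234.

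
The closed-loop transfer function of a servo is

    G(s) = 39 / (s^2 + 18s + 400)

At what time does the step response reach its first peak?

Comparing s^2 + 18s + 400 to s^2 + 2ζωₙs + ωₙ²: ωₙ = 20 rad/s and ζ = 18/(2·20) = 0.45.
ζωₙ = 18/2 = 9, so ω_d = ωₙ√(1−ζ²) = √(ωₙ² − (ζωₙ)²) = √(400 − 9²) = √319 ≈ 17.86 rad/s.
t_p = π/ω_d = π/17.86 ≈ 0.1759 s.

t_p ≈ 0.1759 s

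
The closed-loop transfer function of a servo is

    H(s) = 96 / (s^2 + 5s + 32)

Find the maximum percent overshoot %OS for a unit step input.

%OS ≈ 21.3%

Comparing s^2 + 5s + 32 to s^2 + 2ζωₙs + ωₙ²: ωₙ = √32 ≈ 5.657 rad/s and ζ = 5/(2·√32) ≈ 0.4419.
%OS = 100·exp(−πζ/√(1−ζ²)) = 100·exp(−π·0.4419/√(1−0.4419²)) ≈ 21.3%.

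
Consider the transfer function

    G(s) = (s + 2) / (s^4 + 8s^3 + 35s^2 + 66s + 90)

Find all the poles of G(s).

s = -3 ± 3j, -1 ± 2j

The poles are the roots of the denominator s^4 + 8s^3 + 35s^2 + 66s + 90 = 0.
No real roots exist; factor into two real quadratics: (s^2 + 6s + 18)(s^2 + 2s + 5) = 0.
Each quadratic gives a conjugate pair via the quadratic formula.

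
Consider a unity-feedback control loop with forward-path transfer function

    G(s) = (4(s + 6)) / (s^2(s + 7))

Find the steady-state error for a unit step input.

e_ss = 0

G(s) has 2 poles at the origin.
This is a Type 2 system; for a step input the steady-state error is zero.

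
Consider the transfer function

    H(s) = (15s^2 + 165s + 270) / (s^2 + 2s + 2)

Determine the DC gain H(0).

H(0) = 135

Set s = 0: H(0) = (270) / (2) = 135.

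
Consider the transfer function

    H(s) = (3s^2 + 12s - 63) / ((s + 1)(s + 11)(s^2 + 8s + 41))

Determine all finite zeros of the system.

s = -7, 3

Set the numerator to zero: 3s^2 + 12s - 63 = 0, i.e. 3·(s^2 + 4s - 21) = 0.
Factoring: (s + 7)(s - 3) = 0.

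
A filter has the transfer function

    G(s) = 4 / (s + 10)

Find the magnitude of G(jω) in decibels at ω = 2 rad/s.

|G(j2)|_dB ≈ -8.13 dB

Substitute s = j2: numerator = 4, denominator = 10 + j2.
|G(j2)| = |4| / |10 + j2| = 4 / 10.198 ≈ 0.3922.
In decibels: 20·log₁₀(0.3922) ≈ -8.13 dB.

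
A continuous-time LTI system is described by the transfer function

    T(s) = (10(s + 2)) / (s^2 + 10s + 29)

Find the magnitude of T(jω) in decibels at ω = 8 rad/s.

Substitute s = j8: numerator = 20 + j80, denominator = -35 + j80.
|T(j8)| = |20 + j80| / |-35 + j80| = 82.462 / 87.321 ≈ 0.9444.
In decibels: 20·log₁₀(0.9444) ≈ -0.497 dB.

|T(j8)|_dB ≈ -0.497 dB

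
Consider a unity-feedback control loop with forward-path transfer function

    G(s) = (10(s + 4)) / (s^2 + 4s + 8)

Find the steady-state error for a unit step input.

G(s) has no poles at the origin.
This is a Type 0 system. Kp = lim_{s→0} G(s) = 40/8 = 5.
e_ss = 1/(1 + Kp) = 1/(1 + 5) = 1/6 ≈ 0.1667.

e_ss = 0.1667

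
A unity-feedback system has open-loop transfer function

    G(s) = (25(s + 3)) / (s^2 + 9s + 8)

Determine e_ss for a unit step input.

e_ss = 0.09639

G(s) has no poles at the origin.
This is a Type 0 system. Kp = lim_{s→0} G(s) = 75/8.
e_ss = 1/(1 + Kp) = 1/(1 + 75/8) = 8/83 ≈ 0.09639.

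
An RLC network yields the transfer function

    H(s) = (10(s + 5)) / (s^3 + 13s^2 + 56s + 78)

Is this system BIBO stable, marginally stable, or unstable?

The denominator s^3 + 13s^2 + 56s + 78 factors as (s^2 + 10s + 26)(s + 3), giving poles at s = -5 ± j, -3.
Since all poles lie strictly in the left half-plane, the system is stable.

stable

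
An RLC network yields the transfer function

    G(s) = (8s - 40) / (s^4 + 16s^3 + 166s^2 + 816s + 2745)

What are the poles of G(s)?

The poles are the roots of the denominator s^4 + 16s^3 + 166s^2 + 816s + 2745 = 0.
No real roots exist; factor into two real quadratics: (s^2 + 10s + 61)(s^2 + 6s + 45) = 0.
Each quadratic gives a conjugate pair via the quadratic formula.

s = -5 + 6j, -5 - 6j, -3 + 6j, -3 - 6j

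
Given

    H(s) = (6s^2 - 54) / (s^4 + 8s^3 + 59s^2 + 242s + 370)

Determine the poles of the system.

s = -1 + 6j, -1 - 6j, -3 + j, -3 - j

The poles are the roots of the denominator s^4 + 8s^3 + 59s^2 + 242s + 370 = 0.
No real roots exist; factor into two real quadratics: (s^2 + 2s + 37)(s^2 + 6s + 10) = 0.
Each quadratic gives a conjugate pair via the quadratic formula.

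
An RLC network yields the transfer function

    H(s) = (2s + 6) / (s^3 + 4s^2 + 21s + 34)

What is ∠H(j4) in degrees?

At s = j4: numerator = 6 + j8, denominator = -30 + j20.
∠H = ∠num − ∠den = 53.130° − (146.31°) = -93.18°.

∠H(j4) ≈ -93.18°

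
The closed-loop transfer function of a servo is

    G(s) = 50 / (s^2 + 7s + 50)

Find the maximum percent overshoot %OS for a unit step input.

%OS ≈ 16.7%

Comparing s^2 + 7s + 50 to s^2 + 2ζωₙs + ωₙ²: ωₙ = √50 ≈ 7.071 rad/s and ζ = 7/(2·√50) ≈ 0.4950.
%OS = 100·exp(−πζ/√(1−ζ²)) = 100·exp(−π·0.4950/√(1−0.4950²)) ≈ 16.7%.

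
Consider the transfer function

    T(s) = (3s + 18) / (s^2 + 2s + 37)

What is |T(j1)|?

Substitute s = j1: numerator = 18 + j3, denominator = 36 + j2.
|T(j1)| = |18 + j3| / |36 + j2| = 18.248 / 36.056 ≈ 0.5061.

|T(j1)| ≈ 0.5061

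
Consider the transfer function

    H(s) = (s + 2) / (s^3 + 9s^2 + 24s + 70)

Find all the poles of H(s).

The poles are the roots of the denominator s^3 + 9s^2 + 24s + 70 = 0.
Trying s = -7: the polynomial evaluates to 0, so (s + 7) is a factor.
Dividing out leaves s^2 + 2s + 10 = 0.
The quadratic formula then gives s = -1 ± 3j.

s = -1 + 3j, -1 - 3j, -7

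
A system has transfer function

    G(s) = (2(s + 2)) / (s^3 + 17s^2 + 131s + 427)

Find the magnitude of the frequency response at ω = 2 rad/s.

|G(j2)| ≈ 0.01286

Substitute s = j2: numerator = 4 + j4, denominator = 359 + j254.
|G(j2)| = |4 + j4| / |359 + j254| = 5.6569 / 439.77 ≈ 0.01286.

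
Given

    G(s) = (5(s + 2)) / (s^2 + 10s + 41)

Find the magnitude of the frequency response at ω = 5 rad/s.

|G(j5)| ≈ 0.5129

Substitute s = j5: numerator = 10 + j25, denominator = 16 + j50.
|G(j5)| = |10 + j25| / |16 + j50| = 26.926 / 52.498 ≈ 0.5129.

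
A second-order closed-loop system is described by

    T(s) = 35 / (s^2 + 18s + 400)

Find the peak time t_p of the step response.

Comparing s^2 + 18s + 400 to s^2 + 2ζωₙs + ωₙ²: ωₙ = 20 rad/s and ζ = 18/(2·20) = 0.45.
ζωₙ = 18/2 = 9, so ω_d = ωₙ√(1−ζ²) = √(ωₙ² − (ζωₙ)²) = √(400 − 9²) = √319 ≈ 17.86 rad/s.
t_p = π/ω_d = π/17.86 ≈ 0.1759 s.

t_p ≈ 0.1759 s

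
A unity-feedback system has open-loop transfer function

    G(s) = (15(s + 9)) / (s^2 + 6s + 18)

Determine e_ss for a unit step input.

G(s) has no poles at the origin.
This is a Type 0 system. Kp = lim_{s→0} G(s) = 135/18 = 15/2.
e_ss = 1/(1 + Kp) = 1/(1 + 15/2) = 2/17 ≈ 0.1176.

e_ss = 0.1176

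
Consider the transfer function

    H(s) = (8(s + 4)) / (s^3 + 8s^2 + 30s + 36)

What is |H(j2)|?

|H(j2)| ≈ 0.6860

Substitute s = j2: numerator = 32 + j16, denominator = 4 + j52.
|H(j2)| = |32 + j16| / |4 + j52| = 35.777 / 52.154 ≈ 0.6860.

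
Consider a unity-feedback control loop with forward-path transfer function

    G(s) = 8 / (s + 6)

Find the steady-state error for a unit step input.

e_ss = 0.4286

G(s) has no poles at the origin.
This is a Type 0 system. Kp = lim_{s→0} G(s) = 8/6 = 4/3.
e_ss = 1/(1 + Kp) = 1/(1 + 4/3) = 3/7 ≈ 0.4286.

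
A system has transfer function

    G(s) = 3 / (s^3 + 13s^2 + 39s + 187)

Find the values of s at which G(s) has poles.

The poles are the roots of the denominator s^3 + 13s^2 + 39s + 187 = 0.
Trying s = -11: the polynomial evaluates to 0, so (s + 11) is a factor.
Dividing out leaves s^2 + 2s + 17 = 0.
The quadratic formula then gives s = -1 ± 4j.

s = -1 ± 4j, -11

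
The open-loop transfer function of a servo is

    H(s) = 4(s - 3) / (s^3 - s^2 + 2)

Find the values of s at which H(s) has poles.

s = 1 ± j, -1

The poles are the roots of the denominator s^3 - s^2 + 2 = 0.
Trying s = -1: the polynomial evaluates to 0, so (s + 1) is a factor.
Dividing out leaves s^2 - 2s + 2 = 0.
The quadratic formula then gives s = 1 ± 1j.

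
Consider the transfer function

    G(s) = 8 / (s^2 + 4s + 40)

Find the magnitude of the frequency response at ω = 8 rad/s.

Substitute s = j8: numerator = 8, denominator = -24 + j32.
|G(j8)| = |8| / |-24 + j32| = 8 / 40 = 0.2000.

|G(j8)| = 0.2000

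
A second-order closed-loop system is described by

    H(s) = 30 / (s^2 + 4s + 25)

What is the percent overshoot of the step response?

Comparing s^2 + 4s + 25 to s^2 + 2ζωₙs + ωₙ²: ωₙ = 5 rad/s and ζ = 4/(2·5) = 0.4.
%OS = 100·exp(−πζ/√(1−ζ²)) = 100·exp(−π·0.4/√(1−0.4²)) ≈ 25.4%.

%OS ≈ 25.4%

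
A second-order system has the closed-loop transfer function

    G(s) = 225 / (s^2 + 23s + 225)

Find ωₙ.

ωₙ = 15 rad/s

Compare the denominator to the standard form s^2 + 2ζωₙs + ωₙ².
ωₙ² = 225, so ωₙ = 15 rad/s.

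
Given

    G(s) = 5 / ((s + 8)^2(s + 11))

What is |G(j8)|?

Substitute s = j8: numerator = 5, denominator = -1024 + j1408.
|G(j8)| = |5| / |-1024 + j1408| = 5 / 1741.0 ≈ 0.002872.

|G(j8)| ≈ 0.002872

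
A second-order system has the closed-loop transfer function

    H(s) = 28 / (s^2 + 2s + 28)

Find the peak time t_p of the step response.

t_p ≈ 0.6046 s

Comparing s^2 + 2s + 28 to s^2 + 2ζωₙs + ωₙ²: ωₙ = √28 ≈ 5.292 rad/s and ζ = 2/(2·√28) ≈ 0.1890.
ζωₙ = 2/2 = 1, so ω_d = ωₙ√(1−ζ²) = √(ωₙ² − (ζωₙ)²) = √(28 − 1²) = √27 ≈ 5.196 rad/s.
t_p = π/ω_d = π/5.196 ≈ 0.6046 s.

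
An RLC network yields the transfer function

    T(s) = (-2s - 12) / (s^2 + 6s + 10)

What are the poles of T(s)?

s = -3 ± j

The poles are the roots of the denominator s^2 + 6s + 10 = 0.
Using the quadratic formula: s = (-6 ± √(-4))/2 = -3 ± 1j.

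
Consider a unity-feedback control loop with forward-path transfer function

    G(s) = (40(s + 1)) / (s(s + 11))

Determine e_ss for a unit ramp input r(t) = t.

e_ss = 0.2750

G(s) has one pole at the origin.
This is a Type 1 system. Kv = lim_{s→0} s·G(s) = 40/11.
e_ss = 1/Kv = 1/(40/11) = 11/40 ≈ 0.2750.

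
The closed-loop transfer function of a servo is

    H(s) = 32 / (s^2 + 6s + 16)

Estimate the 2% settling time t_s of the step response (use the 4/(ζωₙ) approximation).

Comparing s^2 + 6s + 16 to s^2 + 2ζωₙs + ωₙ²: ωₙ = 4 rad/s and ζ = 6/(2·4) = 0.75.
ζωₙ = 6/2 = 3, so t_s ≈ 4/(ζωₙ) = 4/3 ≈ 1.333 s.

t_s ≈ 1.333 s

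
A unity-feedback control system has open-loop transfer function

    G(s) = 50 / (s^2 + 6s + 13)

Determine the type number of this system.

Type 0

The denominator has no factor of s at the origin — no free integrator — so this is a Type 0 system.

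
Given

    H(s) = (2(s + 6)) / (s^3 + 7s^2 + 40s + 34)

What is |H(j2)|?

Substitute s = j2: numerator = 12 + j4, denominator = 6 + j72.
|H(j2)| = |12 + j4| / |6 + j72| = 12.649 / 72.250 ≈ 0.1751.

|H(j2)| ≈ 0.1751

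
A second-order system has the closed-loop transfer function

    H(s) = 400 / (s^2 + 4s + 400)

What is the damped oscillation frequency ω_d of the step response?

ω_d ≈ 19.90 rad/s

Comparing s^2 + 4s + 400 to s^2 + 2ζωₙs + ωₙ²: ωₙ = 20 rad/s and ζ = 4/(2·20) = 0.1.
ζωₙ = 4/2 = 2, so ω_d = ωₙ√(1−ζ²) = √(ωₙ² − (ζωₙ)²) = √(400 − 2²) = √396 ≈ 19.90 rad/s.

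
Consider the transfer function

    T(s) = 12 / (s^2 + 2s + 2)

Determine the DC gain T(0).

Set s = 0: T(0) = (12) / (2) = 6.

T(0) = 6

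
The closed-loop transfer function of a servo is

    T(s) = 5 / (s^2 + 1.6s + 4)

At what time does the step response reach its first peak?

t_p ≈ 1.714 s

Comparing s^2 + 1.6s + 4 to s^2 + 2ζωₙs + ωₙ²: ωₙ = 2 rad/s and ζ = 1.6/(2·2) = 0.4.
ζωₙ = 1.6/2 = 0.8, so ω_d = ωₙ√(1−ζ²) = √(ωₙ² − (ζωₙ)²) = √(4 − 0.8²) = √3.36 ≈ 1.833 rad/s.
t_p = π/ω_d = π/1.833 ≈ 1.714 s.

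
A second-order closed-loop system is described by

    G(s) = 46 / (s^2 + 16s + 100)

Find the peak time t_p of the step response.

t_p ≈ 0.5236 s

Comparing s^2 + 16s + 100 to s^2 + 2ζωₙs + ωₙ²: ωₙ = 10 rad/s and ζ = 16/(2·10) = 0.8.
ζωₙ = 16/2 = 8, so ω_d = ωₙ√(1−ζ²) = √(ωₙ² − (ζωₙ)²) = √(100 − 8²) = √36 = 6 rad/s.
t_p = π/ω_d = π/6 ≈ 0.5236 s.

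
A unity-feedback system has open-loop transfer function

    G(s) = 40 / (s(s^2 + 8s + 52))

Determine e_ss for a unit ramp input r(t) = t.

e_ss = 1.300

G(s) has one pole at the origin.
This is a Type 1 system. Kv = lim_{s→0} s·G(s) = 40/52 = 10/13.
e_ss = 1/Kv = 1/(10/13) = 13/10 ≈ 1.300.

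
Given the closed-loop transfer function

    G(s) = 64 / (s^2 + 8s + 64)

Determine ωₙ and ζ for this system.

Compare the denominator to the standard form s^2 + 2ζωₙs + ωₙ².
ωₙ² = 64, so ωₙ = 8 rad/s.
2ζωₙ = 8, so ζ = 8/(2·8) = 0.5.

ωₙ = 8 rad/s, ζ = 0.5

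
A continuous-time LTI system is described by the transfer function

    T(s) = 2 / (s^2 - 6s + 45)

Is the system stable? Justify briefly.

The poles can be read from the denominator factors: s = 3 ± 6j.
Since the pole(s) at s = 3 ± 6j lie in the right half-plane, the system is unstable.

unstable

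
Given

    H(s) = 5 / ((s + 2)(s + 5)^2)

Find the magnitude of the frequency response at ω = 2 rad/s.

|H(j2)| ≈ 0.06096

Substitute s = j2: numerator = 5, denominator = 2 + j82.
|H(j2)| = |5| / |2 + j82| = 5 / 82.024 ≈ 0.06096.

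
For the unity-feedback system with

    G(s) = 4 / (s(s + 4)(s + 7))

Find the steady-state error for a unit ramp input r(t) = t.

e_ss = 7

G(s) has one pole at the origin.
This is a Type 1 system. Kv = lim_{s→0} s·G(s) = 4/28 = 1/7.
e_ss = 1/Kv = 1/(1/7) = 7.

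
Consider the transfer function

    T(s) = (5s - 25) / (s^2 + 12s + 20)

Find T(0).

T(0) = -5/4 ≈ -1.250

Set s = 0: T(0) = (-25) / (20) = -5/4.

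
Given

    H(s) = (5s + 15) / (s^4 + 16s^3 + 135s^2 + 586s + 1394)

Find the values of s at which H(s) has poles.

The poles are the roots of the denominator s^4 + 16s^3 + 135s^2 + 586s + 1394 = 0.
No real roots exist; factor into two real quadratics: (s^2 + 10s + 41)(s^2 + 6s + 34) = 0.
Each quadratic gives a conjugate pair via the quadratic formula.

s = -5 ± 4j, -3 ± 5j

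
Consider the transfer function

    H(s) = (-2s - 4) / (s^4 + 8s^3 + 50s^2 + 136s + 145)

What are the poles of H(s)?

s = -2 + 5j, -2 - 5j, -2 + j, -2 - j

The poles are the roots of the denominator s^4 + 8s^3 + 50s^2 + 136s + 145 = 0.
No real roots exist; factor into two real quadratics: (s^2 + 4s + 29)(s^2 + 4s + 5) = 0.
Each quadratic gives a conjugate pair via the quadratic formula.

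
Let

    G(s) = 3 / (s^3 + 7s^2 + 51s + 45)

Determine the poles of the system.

s = -1, -3 ± 6j

The poles are the roots of the denominator s^3 + 7s^2 + 51s + 45 = 0.
Trying s = -1: the polynomial evaluates to 0, so (s + 1) is a factor.
Dividing out leaves s^2 + 6s + 45 = 0.
The quadratic formula then gives s = -3 ± 6j.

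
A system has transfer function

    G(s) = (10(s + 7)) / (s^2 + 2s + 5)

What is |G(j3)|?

|G(j3)| ≈ 10.56

Substitute s = j3: numerator = 70 + j30, denominator = -4 + j6.
|G(j3)| = |70 + j30| / |-4 + j6| = 76.158 / 7.2111 ≈ 10.56.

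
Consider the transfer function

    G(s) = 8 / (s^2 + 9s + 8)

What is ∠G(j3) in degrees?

∠G(j3) ≈ -92.12°

At s = j3: numerator = 8, denominator = -1 + j27.
∠G = ∠num − ∠den = 0° − (92.121°) = -92.12°.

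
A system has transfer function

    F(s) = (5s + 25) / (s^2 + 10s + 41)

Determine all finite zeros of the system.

s = -5

Set the numerator to zero: 5s + 25 = 0, i.e. 5·(s + 5) = 0.
So s = -5.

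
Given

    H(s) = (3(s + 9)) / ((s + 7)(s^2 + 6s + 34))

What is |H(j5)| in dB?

Substitute s = j5: numerator = 27 + j15, denominator = -87 + j255.
|H(j5)| = |27 + j15| / |-87 + j255| = 30.887 / 269.43 ≈ 0.1146.
In decibels: 20·log₁₀(0.1146) ≈ -18.8 dB.

|H(j5)|_dB ≈ -18.8 dB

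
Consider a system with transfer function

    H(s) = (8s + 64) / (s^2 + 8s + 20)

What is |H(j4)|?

Substitute s = j4: numerator = 64 + j32, denominator = 4 + j32.
|H(j4)| = |64 + j32| / |4 + j32| = 71.554 / 32.249 ≈ 2.219.

|H(j4)| ≈ 2.219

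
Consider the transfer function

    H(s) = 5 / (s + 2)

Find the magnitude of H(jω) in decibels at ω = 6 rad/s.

|H(j6)|_dB ≈ -2.04 dB

Substitute s = j6: numerator = 5, denominator = 2 + j6.
|H(j6)| = |5| / |2 + j6| = 5 / 6.3246 ≈ 0.7906.
In decibels: 20·log₁₀(0.7906) ≈ -2.04 dB.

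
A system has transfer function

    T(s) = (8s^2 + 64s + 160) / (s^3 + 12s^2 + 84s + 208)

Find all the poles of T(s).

s = -4 + 6j, -4 - 6j, -4

The poles are the roots of the denominator s^3 + 12s^2 + 84s + 208 = 0.
Trying s = -4: the polynomial evaluates to 0, so (s + 4) is a factor.
Dividing out leaves s^2 + 8s + 52 = 0.
The quadratic formula then gives s = -4 ± 6j.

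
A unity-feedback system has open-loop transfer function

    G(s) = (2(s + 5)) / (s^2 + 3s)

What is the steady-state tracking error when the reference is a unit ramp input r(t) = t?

e_ss = 0.3000

G(s) has one pole at the origin.
This is a Type 1 system. Kv = lim_{s→0} s·G(s) = 10/3.
e_ss = 1/Kv = 1/(10/3) = 3/10 ≈ 0.3000.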